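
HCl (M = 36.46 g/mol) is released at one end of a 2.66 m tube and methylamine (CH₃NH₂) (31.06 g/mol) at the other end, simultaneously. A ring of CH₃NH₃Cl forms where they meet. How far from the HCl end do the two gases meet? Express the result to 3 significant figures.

The fronts meet when d_HCl + d_CH₃NH₂ = L with d_HCl/d_CH₃NH₂ = √(M_CH₃NH₂/M_HCl) (Graham's law). Here √(M_CH₃NH₂/M_HCl) = √(31.06/36.46) = 0.9230.
With d_HCl + d_CH₃NH₂ = 2.66 m, d_CH₃NH₂ = 2.66/(1 + 0.9230) = 1.383 m.
d_HCl = 2.66 − 1.383 = 1.28 m.

1.28 m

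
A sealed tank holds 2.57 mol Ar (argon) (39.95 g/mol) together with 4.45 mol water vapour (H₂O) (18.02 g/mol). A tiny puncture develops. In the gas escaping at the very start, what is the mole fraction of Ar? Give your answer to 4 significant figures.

0.2795

Rate_i ∝ x_i/√M_i (Graham's law weighted by mole fraction), so the effusate composition follows n_i/√M_i.
Mole fraction of Ar in the effusate = (n_Ar/√M_Ar) / (n_Ar/√M_Ar + n_H₂O/√M_H₂O)
= (2.57/√39.95) / (2.57/√39.95 + 4.45/√18.02) = 0.4066/(0.4066 + 1.048) = 0.2795.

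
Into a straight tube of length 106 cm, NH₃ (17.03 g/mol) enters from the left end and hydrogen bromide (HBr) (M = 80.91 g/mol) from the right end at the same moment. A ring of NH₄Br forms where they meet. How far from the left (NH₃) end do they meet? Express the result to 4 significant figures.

Distances travelled in equal time are proportional to diffusion rates, so d_NH₃/d_HBr = √(M_HBr/M_NH₃) = √(80.91/17.03) = 2.180.
With d_NH₃ + d_HBr = 106 cm, d_HBr = 106/(1 + 2.180) = 33.34 cm.
d_NH₃ = 106 − 33.34 = 72.66 cm.

72.66 cm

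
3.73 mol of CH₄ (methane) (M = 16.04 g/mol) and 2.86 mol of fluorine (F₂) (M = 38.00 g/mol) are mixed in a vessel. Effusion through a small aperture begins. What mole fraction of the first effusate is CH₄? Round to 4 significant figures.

Each component's effusion rate ∝ (its partial pressure)·(1/√M) ∝ n_i/√M_i.
So x_CH₄ in the escaping gas = (n_CH₄/√M_CH₄) / Σ(n_i/√M_i)
= (3.73/√16.04) / (3.73/√16.04 + 2.86/√38.00) = 0.9313/(0.9313 + 0.4640) = 0.6675.

0.6675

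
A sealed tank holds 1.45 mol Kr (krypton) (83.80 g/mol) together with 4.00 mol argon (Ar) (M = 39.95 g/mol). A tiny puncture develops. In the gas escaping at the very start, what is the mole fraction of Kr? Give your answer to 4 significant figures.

0.2002

Rate_i ∝ x_i/√M_i (Graham's law weighted by mole fraction), so the effusate composition follows n_i/√M_i.
x_Kr(eff) = (n_Kr/√M_Kr) / (n_Kr/√M_Kr + n_Ar/√M_Ar)
= (1.45/√83.80) / (1.45/√83.80 + 4.00/√39.95) = 0.1584/(0.1584 + 0.6329) = 0.2002.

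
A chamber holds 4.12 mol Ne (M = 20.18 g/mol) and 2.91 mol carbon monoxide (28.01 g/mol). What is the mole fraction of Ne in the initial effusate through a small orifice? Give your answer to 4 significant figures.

Each component's effusion rate ∝ (its partial pressure)·(1/√M) ∝ n_i/√M_i.
So x_Ne in the escaping gas = (n_Ne/√M_Ne) / Σ(n_i/√M_i)
= (4.12/√20.18) / (4.12/√20.18 + 2.91/√28.01) = 0.9171/(0.9171 + 0.5498) = 0.6252.

0.6252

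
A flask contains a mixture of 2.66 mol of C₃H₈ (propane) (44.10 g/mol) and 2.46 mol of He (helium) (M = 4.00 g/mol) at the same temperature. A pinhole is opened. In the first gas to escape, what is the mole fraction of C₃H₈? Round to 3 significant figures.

Effusion rate of each component ∝ n_i/√M_i (partial pressure × 1/√M).
x_C₃H₈(eff) = (n_C₃H₈/√M_C₃H₈) / (n_C₃H₈/√M_C₃H₈ + n_He/√M_He)
= (2.66/√44.10) / (2.66/√44.10 + 2.46/√4.00) = 0.4006/(0.4006 + 1.230) = 0.246.

0.246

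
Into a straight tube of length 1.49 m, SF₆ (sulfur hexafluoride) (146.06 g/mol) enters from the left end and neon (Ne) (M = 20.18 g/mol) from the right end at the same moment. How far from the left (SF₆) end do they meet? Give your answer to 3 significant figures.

0.404 m

Distances travelled in equal time are proportional to diffusion rates, so d_SF₆/d_Ne = √(M_Ne/M_SF₆) = √(20.18/146.06) = 0.3717.
With d_SF₆ + d_Ne = 1.49 m, d_Ne = 1.49/(1 + 0.3717) = 1.086 m.
d_SF₆ = 1.49 − 1.086 = 0.404 m.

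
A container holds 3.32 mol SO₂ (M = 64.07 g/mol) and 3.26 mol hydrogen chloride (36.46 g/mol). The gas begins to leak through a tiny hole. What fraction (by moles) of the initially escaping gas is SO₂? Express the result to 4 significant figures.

0.4345

Each component's effusion rate ∝ (its partial pressure)·(1/√M) ∝ n_i/√M_i.
x_SO₂(eff) = (n_SO₂/√M_SO₂) / (n_SO₂/√M_SO₂ + n_HCl/√M_HCl)
= (3.32/√64.07) / (3.32/√64.07 + 3.26/√36.46) = 0.4148/(0.4148 + 0.5399) = 0.4345.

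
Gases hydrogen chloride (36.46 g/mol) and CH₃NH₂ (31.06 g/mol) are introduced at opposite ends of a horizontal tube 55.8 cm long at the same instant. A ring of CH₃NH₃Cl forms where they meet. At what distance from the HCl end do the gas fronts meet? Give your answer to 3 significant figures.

26.8 cm

The fronts meet when d_HCl + d_CH₃NH₂ = L with d_HCl/d_CH₃NH₂ = √(M_CH₃NH₂/M_HCl) (Graham's law). Here √(M_CH₃NH₂/M_HCl) = √(31.06/36.46) = 0.9230.
With d_HCl + d_CH₃NH₂ = 55.8 cm, d_CH₃NH₂ = 55.8/(1 + 0.9230) = 29.02 cm.
d_HCl = 55.8 − 29.02 = 26.8 cm.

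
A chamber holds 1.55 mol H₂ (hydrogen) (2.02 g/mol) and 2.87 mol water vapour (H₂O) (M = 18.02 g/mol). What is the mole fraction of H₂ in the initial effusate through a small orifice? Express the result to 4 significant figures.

The effusion rate of species i is ∝ p_i/√M_i ∝ n_i/√M_i.
x_H₂(eff) = (n_H₂/√M_H₂) / (n_H₂/√M_H₂ + n_H₂O/√M_H₂O)
= (1.55/√2.02) / (1.55/√2.02 + 2.87/√18.02) = 1.091/(1.091 + 0.6761) = 0.6173.

0.6173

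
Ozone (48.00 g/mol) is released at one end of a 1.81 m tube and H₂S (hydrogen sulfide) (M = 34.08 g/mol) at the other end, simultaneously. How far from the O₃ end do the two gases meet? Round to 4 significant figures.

In equal time, each gas travels a distance ∝ its rate ∝ 1/√M, so d_O₃/d_H₂S = √(M_H₂S/M_O₃) = √(34.08/48.00) = 0.8426.
With d_O₃ + d_H₂S = 1.81 m, d_H₂S = 1.81/(1 + 0.8426) = 0.9823 m.
d_O₃ = 1.81 − 0.9823 = 0.8277 m.

0.8277 m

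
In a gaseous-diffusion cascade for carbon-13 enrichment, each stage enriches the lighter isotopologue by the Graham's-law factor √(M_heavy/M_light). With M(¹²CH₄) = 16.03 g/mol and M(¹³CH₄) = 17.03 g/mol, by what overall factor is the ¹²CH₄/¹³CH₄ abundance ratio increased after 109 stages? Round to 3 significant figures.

Each stage multiplies the ratio by α = √(17.03/16.03), so after 109 stages the overall factor is α^109 = (17.03/16.03)^(109/2).
= 1.06238^(109/2) = 27.1.

27.1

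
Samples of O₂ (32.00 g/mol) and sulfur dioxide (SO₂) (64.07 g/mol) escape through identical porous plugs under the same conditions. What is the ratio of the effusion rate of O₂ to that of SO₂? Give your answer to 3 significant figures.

1.41

By Graham's law, rate_O₂/rate_SO₂ = √(M_SO₂/M_O₂) = √(64.07/32.00) = √2.002 = 1.41.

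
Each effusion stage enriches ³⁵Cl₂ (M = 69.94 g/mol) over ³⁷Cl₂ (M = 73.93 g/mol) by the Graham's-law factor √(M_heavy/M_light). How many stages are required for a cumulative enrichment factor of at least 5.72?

With α = √(73.93/69.94) per stage, ln α = ½ ln(1.05705) = 0.02774.
Need α^N ≥ 5.72 ⇒ N ≥ ln(5.72) / ln α = 1.744 / 0.02774 = 62.87.
Rounding up, N = 63 stages.

63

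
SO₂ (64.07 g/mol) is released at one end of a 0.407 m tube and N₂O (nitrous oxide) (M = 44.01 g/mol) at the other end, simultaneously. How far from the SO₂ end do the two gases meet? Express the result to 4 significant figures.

Distances travelled in equal time are proportional to diffusion rates, so d_SO₂/d_N₂O = √(M_N₂O/M_SO₂) = √(44.01/64.07) = 0.8288.
With d_SO₂ + d_N₂O = 0.407 m, d_N₂O = 0.407/(1 + 0.8288) = 0.2226 m.
d_SO₂ = 0.407 − 0.2226 = 0.1844 m.

0.1844 m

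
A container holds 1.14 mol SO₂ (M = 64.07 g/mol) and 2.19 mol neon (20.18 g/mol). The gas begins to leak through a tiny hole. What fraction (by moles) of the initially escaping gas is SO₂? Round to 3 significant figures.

0.226

Rate_i ∝ x_i/√M_i (Graham's law weighted by mole fraction), so the effusate composition follows n_i/√M_i.
Mole fraction of SO₂ in the effusate = (n_SO₂/√M_SO₂) / (n_SO₂/√M_SO₂ + n_Ne/√M_Ne)
= (1.14/√64.07) / (1.14/√64.07 + 2.19/√20.18) = 0.1424/(0.1424 + 0.4875) = 0.226.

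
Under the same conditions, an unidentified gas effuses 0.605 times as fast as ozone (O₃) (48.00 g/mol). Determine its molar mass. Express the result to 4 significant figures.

Using Graham's law: rate_X/rate_O₃ = √(M_O₃/M_X).
0.605 = √(48.00/M_X)
M_X = 48.00 / 0.605² = 48.00 / 0.3660 = 131.1 g/mol

131.1 g/mol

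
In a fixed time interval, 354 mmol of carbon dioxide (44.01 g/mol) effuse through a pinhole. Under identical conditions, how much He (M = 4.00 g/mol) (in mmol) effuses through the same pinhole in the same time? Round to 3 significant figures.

1170 mmol

From Graham's law, rate_He/rate_CO₂ = √(M_CO₂/M_He) = √(44.01/4.00) = √11.00 = 3.317.
So the amount for He is 354 × 3.317 = 1170 mmol.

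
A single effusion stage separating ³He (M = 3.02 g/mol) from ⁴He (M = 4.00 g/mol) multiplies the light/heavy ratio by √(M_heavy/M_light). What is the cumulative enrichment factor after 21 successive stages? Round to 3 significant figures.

The single-stage factor is √(M_heavy/M_light), so 21 stages give [√(4.00/3.02)]^21 = (4.00/3.02)^(21/2).
= 1.32450^(21/2) = 19.1.

19.1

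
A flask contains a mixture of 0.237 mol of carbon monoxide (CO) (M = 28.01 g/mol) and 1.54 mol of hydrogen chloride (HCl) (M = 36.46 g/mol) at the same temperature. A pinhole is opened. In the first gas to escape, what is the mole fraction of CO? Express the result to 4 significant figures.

The effusion rate of species i is ∝ p_i/√M_i ∝ n_i/√M_i.
Mole fraction of CO in the effusate = (n_CO/√M_CO) / (n_CO/√M_CO + n_HCl/√M_HCl)
= (0.237/√28.01) / (0.237/√28.01 + 1.54/√36.46) = 0.04478/(0.04478 + 0.2550) = 0.1494.

0.1494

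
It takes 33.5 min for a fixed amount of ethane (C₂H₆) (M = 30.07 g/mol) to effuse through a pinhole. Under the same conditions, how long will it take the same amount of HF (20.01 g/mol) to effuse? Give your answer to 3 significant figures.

27.3 min

From Graham's law, t_HF/t_C₂H₆ = √(M_HF/M_C₂H₆) = √(20.01/30.07) = √0.6654 = 0.8157.
So the time for HF is 33.5 × 0.8157 = 27.3 min.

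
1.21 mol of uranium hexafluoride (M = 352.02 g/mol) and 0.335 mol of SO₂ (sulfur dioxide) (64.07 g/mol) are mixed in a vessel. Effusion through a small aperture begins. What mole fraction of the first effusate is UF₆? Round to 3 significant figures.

0.606

The effusion rate of species i is ∝ p_i/√M_i ∝ n_i/√M_i.
Mole fraction of UF₆ in the effusate = (n_UF₆/√M_UF₆) / (n_UF₆/√M_UF₆ + n_SO₂/√M_SO₂)
= (1.21/√352.02) / (1.21/√352.02 + 0.335/√64.07) = 0.06449/(0.06449 + 0.04185) = 0.606.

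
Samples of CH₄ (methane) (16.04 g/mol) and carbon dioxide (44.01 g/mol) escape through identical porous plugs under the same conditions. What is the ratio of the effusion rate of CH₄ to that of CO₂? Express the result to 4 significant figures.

1.656

Using Graham's law: rate_CH₄/rate_CO₂ = √(M_CO₂/M_CH₄) = √(44.01/16.04) = √2.744 = 1.656.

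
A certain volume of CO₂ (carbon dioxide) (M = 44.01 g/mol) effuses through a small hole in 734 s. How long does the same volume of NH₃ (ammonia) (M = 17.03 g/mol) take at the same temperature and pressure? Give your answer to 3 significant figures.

457 s

Since effusion rate ∝ 1/√M, t_NH₃/t_CO₂ = √(M_NH₃/M_CO₂) = √(17.03/44.01) = √0.3870 = 0.6221.
So the time for NH₃ is 734 × 0.6221 = 457 s.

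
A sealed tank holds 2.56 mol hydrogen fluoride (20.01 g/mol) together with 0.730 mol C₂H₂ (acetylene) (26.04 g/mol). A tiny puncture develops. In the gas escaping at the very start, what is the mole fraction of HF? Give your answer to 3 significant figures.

Each component's effusion rate ∝ (its partial pressure)·(1/√M) ∝ n_i/√M_i.
Mole fraction of HF in the effusate = (n_HF/√M_HF) / (n_HF/√M_HF + n_C₂H₂/√M_C₂H₂)
= (2.56/√20.01) / (2.56/√20.01 + 0.730/√26.04) = 0.5723/(0.5723 + 0.1431) = 0.800.

0.800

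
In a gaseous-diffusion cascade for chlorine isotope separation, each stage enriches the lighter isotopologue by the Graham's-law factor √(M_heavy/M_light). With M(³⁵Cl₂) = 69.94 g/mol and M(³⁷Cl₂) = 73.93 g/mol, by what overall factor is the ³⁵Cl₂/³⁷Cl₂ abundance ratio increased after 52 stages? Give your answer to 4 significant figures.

4.231

Overall factor = α^52 with α = √(73.93/69.94), i.e. (73.93/69.94)^(52/2).
= 1.05705^26 = 4.231.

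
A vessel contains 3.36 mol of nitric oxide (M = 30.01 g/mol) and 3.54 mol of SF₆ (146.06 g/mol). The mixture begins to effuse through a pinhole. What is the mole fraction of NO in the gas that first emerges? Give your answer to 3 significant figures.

Effusion rate of each component ∝ n_i/√M_i (partial pressure × 1/√M).
Mole fraction of NO in the effusate = (n_NO/√M_NO) / (n_NO/√M_NO + n_SF₆/√M_SF₆)
= (3.36/√30.01) / (3.36/√30.01 + 3.54/√146.06) = 0.6133/(0.6133 + 0.2929) = 0.677.

0.677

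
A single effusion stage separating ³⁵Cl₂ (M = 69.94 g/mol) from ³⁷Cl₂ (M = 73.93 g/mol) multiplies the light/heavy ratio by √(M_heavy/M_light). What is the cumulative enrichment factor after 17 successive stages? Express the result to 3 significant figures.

Each stage multiplies the ratio by α = √(73.93/69.94), so after 17 stages the overall factor is α^17 = (73.93/69.94)^(17/2).
= 1.05705^(17/2) = 1.60.

1.60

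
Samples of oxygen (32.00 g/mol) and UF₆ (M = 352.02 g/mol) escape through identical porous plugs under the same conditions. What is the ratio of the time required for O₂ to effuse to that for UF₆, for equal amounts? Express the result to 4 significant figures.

0.3015

By Graham's law, t_O₂/t_UF₆ = √(M_O₂/M_UF₆) = √(32.00/352.02) = √0.09090 = 0.3015.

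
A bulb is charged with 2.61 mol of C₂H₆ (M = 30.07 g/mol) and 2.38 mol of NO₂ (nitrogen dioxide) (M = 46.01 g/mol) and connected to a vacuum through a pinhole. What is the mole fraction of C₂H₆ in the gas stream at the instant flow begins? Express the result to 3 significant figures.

0.576

Rate_i ∝ x_i/√M_i (Graham's law weighted by mole fraction), so the effusate composition follows n_i/√M_i.
Mole fraction of C₂H₆ in the effusate = (n_C₂H₆/√M_C₂H₆) / (n_C₂H₆/√M_C₂H₆ + n_NO₂/√M_NO₂)
= (2.61/√30.07) / (2.61/√30.07 + 2.38/√46.01) = 0.4760/(0.4760 + 0.3509) = 0.576.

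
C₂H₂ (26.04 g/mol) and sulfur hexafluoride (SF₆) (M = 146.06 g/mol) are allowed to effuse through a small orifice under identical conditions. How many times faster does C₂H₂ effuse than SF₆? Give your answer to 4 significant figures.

By Graham's law, rate_C₂H₂/rate_SF₆ = √(M_SF₆/M_C₂H₂) = √(146.06/26.04) = √5.609 = 2.368.

2.368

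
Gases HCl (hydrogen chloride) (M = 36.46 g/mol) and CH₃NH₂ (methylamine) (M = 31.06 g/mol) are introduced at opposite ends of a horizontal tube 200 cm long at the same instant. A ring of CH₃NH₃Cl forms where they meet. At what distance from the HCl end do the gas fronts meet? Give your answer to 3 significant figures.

96.0 cm

The fronts meet when d_HCl + d_CH₃NH₂ = L with d_HCl/d_CH₃NH₂ = √(M_CH₃NH₂/M_HCl) (Graham's law). Here √(M_CH₃NH₂/M_HCl) = √(31.06/36.46) = 0.9230.
With d_HCl + d_CH₃NH₂ = 200 cm, d_CH₃NH₂ = 200/(1 + 0.9230) = 104.0 cm.
d_HCl = 200 − 104.0 = 96.0 cm.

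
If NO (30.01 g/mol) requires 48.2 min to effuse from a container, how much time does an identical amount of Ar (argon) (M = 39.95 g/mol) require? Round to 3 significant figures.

55.6 min

By Graham's law, t_Ar/t_NO = √(M_Ar/M_NO) = √(39.95/30.01) = √1.331 = 1.154.
So the time for Ar is 48.2 × 1.154 = 55.6 min.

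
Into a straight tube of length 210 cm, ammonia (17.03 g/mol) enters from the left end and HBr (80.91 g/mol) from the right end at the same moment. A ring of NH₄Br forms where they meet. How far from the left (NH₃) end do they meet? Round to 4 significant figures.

144.0 cm

Distances travelled in equal time are proportional to diffusion rates, so d_NH₃/d_HBr = √(M_HBr/M_NH₃) = √(80.91/17.03) = 2.180.
With d_NH₃ + d_HBr = 210 cm, d_HBr = 210/(1 + 2.180) = 66.04 cm.
d_NH₃ = 210 − 66.04 = 144.0 cm.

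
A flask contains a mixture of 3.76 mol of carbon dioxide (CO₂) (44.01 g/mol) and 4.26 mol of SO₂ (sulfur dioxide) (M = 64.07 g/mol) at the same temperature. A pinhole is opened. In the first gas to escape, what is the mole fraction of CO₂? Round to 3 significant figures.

Each component's effusion rate ∝ (its partial pressure)·(1/√M) ∝ n_i/√M_i.
So x_CO₂ in the escaping gas = (n_CO₂/√M_CO₂) / Σ(n_i/√M_i)
= (3.76/√44.01) / (3.76/√44.01 + 4.26/√64.07) = 0.5668/(0.5668 + 0.5322) = 0.516.

0.516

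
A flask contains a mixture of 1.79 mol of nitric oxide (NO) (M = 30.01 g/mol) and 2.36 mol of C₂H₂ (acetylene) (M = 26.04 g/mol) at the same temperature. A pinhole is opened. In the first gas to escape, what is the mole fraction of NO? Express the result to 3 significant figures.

Effusion rate of each component ∝ n_i/√M_i (partial pressure × 1/√M).
So x_NO in the escaping gas = (n_NO/√M_NO) / Σ(n_i/√M_i)
= (1.79/√30.01) / (1.79/√30.01 + 2.36/√26.04) = 0.3268/(0.3268 + 0.4625) = 0.414.

0.414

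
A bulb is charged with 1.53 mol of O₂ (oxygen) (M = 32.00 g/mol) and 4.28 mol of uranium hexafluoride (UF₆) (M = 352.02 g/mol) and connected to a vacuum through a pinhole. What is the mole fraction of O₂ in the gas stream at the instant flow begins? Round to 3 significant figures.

Effusion rate of each component ∝ n_i/√M_i (partial pressure × 1/√M).
x_O₂(eff) = (n_O₂/√M_O₂) / (n_O₂/√M_O₂ + n_UF₆/√M_UF₆)
= (1.53/√32.00) / (1.53/√32.00 + 4.28/√352.02) = 0.2705/(0.2705 + 0.2281) = 0.542.

0.542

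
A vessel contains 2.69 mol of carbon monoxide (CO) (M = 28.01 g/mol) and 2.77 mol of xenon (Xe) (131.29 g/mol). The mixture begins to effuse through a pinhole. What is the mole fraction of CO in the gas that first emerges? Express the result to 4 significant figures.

0.6777

Each component's effusion rate ∝ (its partial pressure)·(1/√M) ∝ n_i/√M_i.
x_CO(eff) = (n_CO/√M_CO) / (n_CO/√M_CO + n_Xe/√M_Xe)
= (2.69/√28.01) / (2.69/√28.01 + 2.77/√131.29) = 0.5083/(0.5083 + 0.2417) = 0.6777.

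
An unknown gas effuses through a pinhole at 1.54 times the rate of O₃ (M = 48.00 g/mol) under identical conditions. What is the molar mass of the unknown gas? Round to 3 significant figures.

20.2 g/mol

From Graham's law, rate_X/rate_O₃ = √(M_O₃/M_X).
1.54 = √(48.00/M_X)
M_X = 48.00 / 1.54² = 48.00 / 2.372 = 20.2 g/mol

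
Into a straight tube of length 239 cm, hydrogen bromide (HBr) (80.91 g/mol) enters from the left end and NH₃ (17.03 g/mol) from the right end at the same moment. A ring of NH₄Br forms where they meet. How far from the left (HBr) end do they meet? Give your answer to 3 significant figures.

The fronts meet when d_HBr + d_NH₃ = L with d_HBr/d_NH₃ = √(M_NH₃/M_HBr) (Graham's law). Here √(M_NH₃/M_HBr) = √(17.03/80.91) = 0.4588.
With d_HBr + d_NH₃ = 239 cm, d_NH₃ = 239/(1 + 0.4588) = 163.8 cm.
d_HBr = 239 − 163.8 = 75.2 cm.

75.2 cm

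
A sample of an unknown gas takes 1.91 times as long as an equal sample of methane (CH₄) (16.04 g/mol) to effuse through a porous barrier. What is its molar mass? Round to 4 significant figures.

Since effusion rate ∝ 1/√M, t_X/t_CH₄ = √(M_X/M_CH₄).
1.91 = √(M_X/16.04)
M_X = 16.04 × 1.91² = 16.04 × 3.648 = 58.52 g/mol

58.52 g/mol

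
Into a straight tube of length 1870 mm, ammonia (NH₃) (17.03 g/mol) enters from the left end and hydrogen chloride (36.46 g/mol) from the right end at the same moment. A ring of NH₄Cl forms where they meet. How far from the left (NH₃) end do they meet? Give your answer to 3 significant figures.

In equal time, each gas travels a distance ∝ its rate ∝ 1/√M, so d_NH₃/d_HCl = √(M_HCl/M_NH₃) = √(36.46/17.03) = 1.463.
With d_NH₃ + d_HCl = 1870 mm, d_HCl = 1870/(1 + 1.463) = 759.2 mm.
d_NH₃ = 1870 − 759.2 = 1110 mm.

1110 mm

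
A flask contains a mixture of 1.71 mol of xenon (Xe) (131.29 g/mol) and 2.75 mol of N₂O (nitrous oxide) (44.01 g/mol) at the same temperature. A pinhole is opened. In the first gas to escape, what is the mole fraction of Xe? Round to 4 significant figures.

0.2647

Effusion rate of each component ∝ n_i/√M_i (partial pressure × 1/√M).
So x_Xe in the escaping gas = (n_Xe/√M_Xe) / Σ(n_i/√M_i)
= (1.71/√131.29) / (1.71/√131.29 + 2.75/√44.01) = 0.1492/(0.1492 + 0.4145) = 0.2647.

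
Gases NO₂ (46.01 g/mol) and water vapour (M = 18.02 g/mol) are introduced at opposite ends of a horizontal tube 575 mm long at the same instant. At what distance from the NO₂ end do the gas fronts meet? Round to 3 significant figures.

221 mm

Distances travelled in equal time are proportional to diffusion rates, so d_NO₂/d_H₂O = √(M_H₂O/M_NO₂) = √(18.02/46.01) = 0.6258.
With d_NO₂ + d_H₂O = 575 mm, d_H₂O = 575/(1 + 0.6258) = 353.7 mm.
d_NO₂ = 575 − 353.7 = 221 mm.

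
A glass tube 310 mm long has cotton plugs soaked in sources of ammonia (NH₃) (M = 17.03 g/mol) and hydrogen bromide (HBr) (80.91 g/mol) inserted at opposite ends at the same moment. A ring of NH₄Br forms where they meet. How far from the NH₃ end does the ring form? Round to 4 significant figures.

212.5 mm

Distances travelled in equal time are proportional to diffusion rates, so d_NH₃/d_HBr = √(M_HBr/M_NH₃) = √(80.91/17.03) = 2.180.
With d_NH₃ + d_HBr = 310 mm, d_HBr = 310/(1 + 2.180) = 97.49 mm.
d_NH₃ = 310 − 97.49 = 212.5 mm.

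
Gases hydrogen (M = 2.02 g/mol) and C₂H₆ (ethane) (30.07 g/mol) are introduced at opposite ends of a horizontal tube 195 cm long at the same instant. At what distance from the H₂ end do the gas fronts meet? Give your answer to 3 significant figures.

155 cm

Distances travelled in equal time are proportional to diffusion rates, so d_H₂/d_C₂H₆ = √(M_C₂H₆/M_H₂) = √(30.07/2.02) = 3.858.
With d_H₂ + d_C₂H₆ = 195 cm, d_C₂H₆ = 195/(1 + 3.858) = 40.14 cm.
d_H₂ = 195 − 40.14 = 155 cm.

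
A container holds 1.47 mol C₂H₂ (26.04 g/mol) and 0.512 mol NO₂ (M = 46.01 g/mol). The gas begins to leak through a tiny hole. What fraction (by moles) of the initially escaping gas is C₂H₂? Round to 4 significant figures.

The effusion rate of species i is ∝ p_i/√M_i ∝ n_i/√M_i.
So x_C₂H₂ in the escaping gas = (n_C₂H₂/√M_C₂H₂) / Σ(n_i/√M_i)
= (1.47/√26.04) / (1.47/√26.04 + 0.512/√46.01) = 0.2881/(0.2881 + 0.07548) = 0.7924.

0.7924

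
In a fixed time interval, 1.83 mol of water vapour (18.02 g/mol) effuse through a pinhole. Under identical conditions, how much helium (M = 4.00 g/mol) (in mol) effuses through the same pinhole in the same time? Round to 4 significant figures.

Using Graham's law: rate_He/rate_H₂O = √(M_H₂O/M_He) = √(18.02/4.00) = √4.505 = 2.122.
So the amount for He is 1.83 × 2.122 = 3.884 mol.

3.884 mol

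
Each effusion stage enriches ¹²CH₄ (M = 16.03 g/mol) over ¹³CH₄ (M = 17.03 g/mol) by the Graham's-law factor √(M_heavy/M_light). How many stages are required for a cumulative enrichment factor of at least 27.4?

Single-stage factor α = √(17.03/16.03), so ln α = ½ ln(1.06238) = 0.03026.
Need α^N ≥ 27.4 ⇒ N ≥ ln(27.4) / ln α = 3.311 / 0.03026 = 109.41.
So at least 110 stages are needed.

110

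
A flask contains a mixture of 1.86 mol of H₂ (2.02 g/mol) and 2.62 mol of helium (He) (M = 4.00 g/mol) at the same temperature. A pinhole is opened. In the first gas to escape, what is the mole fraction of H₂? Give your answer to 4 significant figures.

Rate_i ∝ x_i/√M_i (Graham's law weighted by mole fraction), so the effusate composition follows n_i/√M_i.
So x_H₂ in the escaping gas = (n_H₂/√M_H₂) / Σ(n_i/√M_i)
= (1.86/√2.02) / (1.86/√2.02 + 2.62/√4.00) = 1.309/(1.309 + 1.310) = 0.4998.

0.4998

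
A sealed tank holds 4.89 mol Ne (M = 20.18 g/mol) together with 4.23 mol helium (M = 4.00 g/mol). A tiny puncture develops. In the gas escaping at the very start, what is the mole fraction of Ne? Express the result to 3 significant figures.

Effusion rate of each component ∝ n_i/√M_i (partial pressure × 1/√M).
So x_Ne in the escaping gas = (n_Ne/√M_Ne) / Σ(n_i/√M_i)
= (4.89/√20.18) / (4.89/√20.18 + 4.23/√4.00) = 1.089/(1.089 + 2.115) = 0.340.

0.340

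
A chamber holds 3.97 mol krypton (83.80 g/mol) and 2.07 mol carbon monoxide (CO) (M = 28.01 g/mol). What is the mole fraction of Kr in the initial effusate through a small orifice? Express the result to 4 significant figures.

0.5258

Each component's effusion rate ∝ (its partial pressure)·(1/√M) ∝ n_i/√M_i.
x_Kr(eff) = (n_Kr/√M_Kr) / (n_Kr/√M_Kr + n_CO/√M_CO)
= (3.97/√83.80) / (3.97/√83.80 + 2.07/√28.01) = 0.4337/(0.4337 + 0.3911) = 0.5258.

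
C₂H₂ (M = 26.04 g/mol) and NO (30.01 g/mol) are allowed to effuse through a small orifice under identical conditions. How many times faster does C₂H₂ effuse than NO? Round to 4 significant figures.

Since effusion rate ∝ 1/√M, rate_C₂H₂/rate_NO = √(M_NO/M_C₂H₂) = √(30.01/26.04) = √1.152 = 1.074.

1.074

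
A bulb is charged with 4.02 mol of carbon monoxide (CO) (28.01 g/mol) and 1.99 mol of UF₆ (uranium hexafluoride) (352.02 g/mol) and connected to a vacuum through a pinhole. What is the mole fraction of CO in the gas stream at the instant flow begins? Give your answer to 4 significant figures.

Each component's effusion rate ∝ (its partial pressure)·(1/√M) ∝ n_i/√M_i.
x_CO(eff) = (n_CO/√M_CO) / (n_CO/√M_CO + n_UF₆/√M_UF₆)
= (4.02/√28.01) / (4.02/√28.01 + 1.99/√352.02) = 0.7596/(0.7596 + 0.1061) = 0.8775.

0.8775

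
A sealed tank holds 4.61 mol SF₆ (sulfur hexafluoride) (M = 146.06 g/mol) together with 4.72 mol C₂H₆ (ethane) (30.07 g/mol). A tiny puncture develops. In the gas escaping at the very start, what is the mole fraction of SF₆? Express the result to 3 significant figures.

0.307

Effusion rate of each component ∝ n_i/√M_i (partial pressure × 1/√M).
Mole fraction of SF₆ in the effusate = (n_SF₆/√M_SF₆) / (n_SF₆/√M_SF₆ + n_C₂H₆/√M_C₂H₆)
= (4.61/√146.06) / (4.61/√146.06 + 4.72/√30.07) = 0.3814/(0.3814 + 0.8607) = 0.307.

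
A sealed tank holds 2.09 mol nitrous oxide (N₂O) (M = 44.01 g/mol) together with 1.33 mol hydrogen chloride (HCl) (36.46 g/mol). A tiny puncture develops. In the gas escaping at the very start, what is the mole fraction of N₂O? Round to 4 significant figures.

0.5885

Each component's effusion rate ∝ (its partial pressure)·(1/√M) ∝ n_i/√M_i.
So x_N₂O in the escaping gas = (n_N₂O/√M_N₂O) / Σ(n_i/√M_i)
= (2.09/√44.01) / (2.09/√44.01 + 1.33/√36.46) = 0.3150/(0.3150 + 0.2203) = 0.5885.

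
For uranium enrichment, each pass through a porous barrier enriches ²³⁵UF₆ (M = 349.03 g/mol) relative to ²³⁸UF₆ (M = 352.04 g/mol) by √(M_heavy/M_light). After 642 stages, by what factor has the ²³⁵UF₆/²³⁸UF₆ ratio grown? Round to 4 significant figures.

15.74

Overall factor = α^642 with α = √(352.04/349.03), i.e. (352.04/349.03)^(642/2).
= 1.00862^321 = 15.74.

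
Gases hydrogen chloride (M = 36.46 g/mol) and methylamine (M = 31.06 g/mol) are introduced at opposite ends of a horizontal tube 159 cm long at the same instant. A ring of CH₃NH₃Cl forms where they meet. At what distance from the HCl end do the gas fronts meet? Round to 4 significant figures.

In equal time, each gas travels a distance ∝ its rate ∝ 1/√M, so d_HCl/d_CH₃NH₂ = √(M_CH₃NH₂/M_HCl) = √(31.06/36.46) = 0.9230.
With d_HCl + d_CH₃NH₂ = 159 cm, d_CH₃NH₂ = 159/(1 + 0.9230) = 82.68 cm.
d_HCl = 159 − 82.68 = 76.32 cm.

76.32 cm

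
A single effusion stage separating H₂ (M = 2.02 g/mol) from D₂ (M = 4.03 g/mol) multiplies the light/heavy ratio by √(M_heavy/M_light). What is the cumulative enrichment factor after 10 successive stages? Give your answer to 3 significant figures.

Each stage multiplies the ratio by α = √(4.03/2.02), so after 10 stages the overall factor is α^10 = (4.03/2.02)^(10/2).
= 1.99505^5 = 31.6.

31.6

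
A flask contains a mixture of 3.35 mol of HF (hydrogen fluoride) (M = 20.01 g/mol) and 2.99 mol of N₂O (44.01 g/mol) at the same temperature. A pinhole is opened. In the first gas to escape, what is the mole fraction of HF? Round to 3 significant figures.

Effusion rate of each component ∝ n_i/√M_i (partial pressure × 1/√M).
So x_HF in the escaping gas = (n_HF/√M_HF) / Σ(n_i/√M_i)
= (3.35/√20.01) / (3.35/√20.01 + 2.99/√44.01) = 0.7489/(0.7489 + 0.4507) = 0.624.

0.624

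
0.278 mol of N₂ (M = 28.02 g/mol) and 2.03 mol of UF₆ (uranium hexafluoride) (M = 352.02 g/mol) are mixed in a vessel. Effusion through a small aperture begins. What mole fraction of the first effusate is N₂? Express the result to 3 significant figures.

0.327

Effusion rate of each component ∝ n_i/√M_i (partial pressure × 1/√M).
So x_N₂ in the escaping gas = (n_N₂/√M_N₂) / Σ(n_i/√M_i)
= (0.278/√28.02) / (0.278/√28.02 + 2.03/√352.02) = 0.05252/(0.05252 + 0.1082) = 0.327.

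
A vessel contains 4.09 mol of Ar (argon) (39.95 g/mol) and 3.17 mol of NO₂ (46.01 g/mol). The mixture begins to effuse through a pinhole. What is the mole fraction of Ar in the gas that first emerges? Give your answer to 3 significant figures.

Each component's effusion rate ∝ (its partial pressure)·(1/√M) ∝ n_i/√M_i.
Mole fraction of Ar in the effusate = (n_Ar/√M_Ar) / (n_Ar/√M_Ar + n_NO₂/√M_NO₂)
= (4.09/√39.95) / (4.09/√39.95 + 3.17/√46.01) = 0.6471/(0.6471 + 0.4673) = 0.581.

0.581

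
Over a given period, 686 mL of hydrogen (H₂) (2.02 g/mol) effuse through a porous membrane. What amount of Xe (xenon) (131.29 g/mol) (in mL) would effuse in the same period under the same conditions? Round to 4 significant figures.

By Graham's law, rate_Xe/rate_H₂ = √(M_H₂/M_Xe) = √(2.02/131.29) = √0.01539 = 0.1240.
So the volume for Xe is 686 × 0.1240 = 85.09 mL.

85.09 mL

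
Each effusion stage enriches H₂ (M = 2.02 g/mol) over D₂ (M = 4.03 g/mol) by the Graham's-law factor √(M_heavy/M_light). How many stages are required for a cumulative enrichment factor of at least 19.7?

Per stage α = (4.03/2.02)^(1/2) = 1.99505^0.5, giving ln α = 0.3453.
Need α^N ≥ 19.7 ⇒ N ≥ ln(19.7) / ln α = 2.981 / 0.3453 = 8.63.
So at least 9 stages are needed.

9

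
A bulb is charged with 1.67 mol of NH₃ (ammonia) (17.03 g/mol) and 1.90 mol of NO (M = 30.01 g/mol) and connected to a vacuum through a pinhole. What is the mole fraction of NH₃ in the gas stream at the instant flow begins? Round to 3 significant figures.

0.538

The effusion rate of species i is ∝ p_i/√M_i ∝ n_i/√M_i.
So x_NH₃ in the escaping gas = (n_NH₃/√M_NH₃) / Σ(n_i/√M_i)
= (1.67/√17.03) / (1.67/√17.03 + 1.90/√30.01) = 0.4047/(0.4047 + 0.3468) = 0.538.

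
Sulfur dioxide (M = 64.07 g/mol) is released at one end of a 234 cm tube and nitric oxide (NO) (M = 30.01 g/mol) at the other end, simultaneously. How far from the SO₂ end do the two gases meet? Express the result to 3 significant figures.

Graham's law gives d_SO₂/d_NO = rate_SO₂/rate_NO = √(M_NO/M_SO₂) = √(30.01/64.07) = 0.6844.
With d_SO₂ + d_NO = 234 cm, d_NO = 234/(1 + 0.6844) = 138.9 cm.
d_SO₂ = 234 − 138.9 = 95.1 cm.

95.1 cm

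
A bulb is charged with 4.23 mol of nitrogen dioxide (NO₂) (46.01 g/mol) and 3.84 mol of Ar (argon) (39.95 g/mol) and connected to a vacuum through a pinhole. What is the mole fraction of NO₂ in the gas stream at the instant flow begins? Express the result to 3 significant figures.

0.507

Rate_i ∝ x_i/√M_i (Graham's law weighted by mole fraction), so the effusate composition follows n_i/√M_i.
Mole fraction of NO₂ in the effusate = (n_NO₂/√M_NO₂) / (n_NO₂/√M_NO₂ + n_Ar/√M_Ar)
= (4.23/√46.01) / (4.23/√46.01 + 3.84/√39.95) = 0.6236/(0.6236 + 0.6075) = 0.507.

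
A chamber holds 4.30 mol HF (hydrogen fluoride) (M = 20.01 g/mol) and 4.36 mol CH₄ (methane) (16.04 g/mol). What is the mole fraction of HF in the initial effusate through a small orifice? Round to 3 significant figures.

0.469

Rate_i ∝ x_i/√M_i (Graham's law weighted by mole fraction), so the effusate composition follows n_i/√M_i.
So x_HF in the escaping gas = (n_HF/√M_HF) / Σ(n_i/√M_i)
= (4.30/√20.01) / (4.30/√20.01 + 4.36/√16.04) = 0.9613/(0.9613 + 1.089) = 0.469.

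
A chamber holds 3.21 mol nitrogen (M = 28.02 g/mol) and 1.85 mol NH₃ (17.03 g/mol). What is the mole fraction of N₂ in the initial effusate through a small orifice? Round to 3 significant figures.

Effusion rate of each component ∝ n_i/√M_i (partial pressure × 1/√M).
Mole fraction of N₂ in the effusate = (n_N₂/√M_N₂) / (n_N₂/√M_N₂ + n_NH₃/√M_NH₃)
= (3.21/√28.02) / (3.21/√28.02 + 1.85/√17.03) = 0.6064/(0.6064 + 0.4483) = 0.575.

0.575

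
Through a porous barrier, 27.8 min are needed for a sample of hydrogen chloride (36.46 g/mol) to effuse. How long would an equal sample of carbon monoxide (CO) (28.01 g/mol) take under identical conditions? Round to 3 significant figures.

Graham's law gives t_CO/t_HCl = √(M_CO/M_HCl) = √(28.01/36.46) = √0.7682 = 0.8765.
So the time for CO is 27.8 × 0.8765 = 24.4 min.

24.4 min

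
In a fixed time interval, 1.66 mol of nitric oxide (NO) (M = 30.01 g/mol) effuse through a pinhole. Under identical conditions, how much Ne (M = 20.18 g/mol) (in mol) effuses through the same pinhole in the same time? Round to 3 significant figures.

Since effusion rate ∝ 1/√M, rate_Ne/rate_NO = √(M_NO/M_Ne) = √(30.01/20.18) = √1.487 = 1.219.
So the amount for Ne is 1.66 × 1.219 = 2.02 mol.

2.02 mol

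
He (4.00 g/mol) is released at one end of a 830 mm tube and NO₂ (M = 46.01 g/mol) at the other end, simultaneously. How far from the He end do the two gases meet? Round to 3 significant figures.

641 mm

Graham's law gives d_He/d_NO₂ = rate_He/rate_NO₂ = √(M_NO₂/M_He) = √(46.01/4.00) = 3.392.
With d_He + d_NO₂ = 830 mm, d_NO₂ = 830/(1 + 3.392) = 189.0 mm.
d_He = 830 − 189.0 = 641 mm.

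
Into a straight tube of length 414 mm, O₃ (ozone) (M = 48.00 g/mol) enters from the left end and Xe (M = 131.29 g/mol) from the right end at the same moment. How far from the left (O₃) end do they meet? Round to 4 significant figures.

258.0 mm

Distances travelled in equal time are proportional to diffusion rates, so d_O₃/d_Xe = √(M_Xe/M_O₃) = √(131.29/48.00) = 1.654.
With d_O₃ + d_Xe = 414 mm, d_Xe = 414/(1 + 1.654) = 156.0 mm.
d_O₃ = 414 − 156.0 = 258.0 mm.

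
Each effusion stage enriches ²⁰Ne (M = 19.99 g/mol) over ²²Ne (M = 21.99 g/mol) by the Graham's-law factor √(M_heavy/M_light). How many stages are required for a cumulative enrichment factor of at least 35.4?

75

Single-stage factor α = √(21.99/19.99), so ln α = ½ ln(1.10005) = 0.04768.
Need α^N ≥ 35.4 ⇒ N ≥ ln(35.4) / ln α = 3.567 / 0.04768 = 74.81.
Rounding up, N = 75 stages.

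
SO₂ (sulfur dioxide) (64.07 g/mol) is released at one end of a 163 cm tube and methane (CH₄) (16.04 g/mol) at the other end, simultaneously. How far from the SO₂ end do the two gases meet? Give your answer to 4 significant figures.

Graham's law gives d_SO₂/d_CH₄ = rate_SO₂/rate_CH₄ = √(M_CH₄/M_SO₂) = √(16.04/64.07) = 0.5004.
With d_SO₂ + d_CH₄ = 163 cm, d_CH₄ = 163/(1 + 0.5004) = 108.6 cm.
d_SO₂ = 163 − 108.6 = 54.36 cm.

54.36 cm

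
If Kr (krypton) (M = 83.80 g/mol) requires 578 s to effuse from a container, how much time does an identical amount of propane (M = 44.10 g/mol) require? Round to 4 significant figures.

419.3 s

Since effusion rate ∝ 1/√M, t_C₃H₈/t_Kr = √(M_C₃H₈/M_Kr) = √(44.10/83.80) = √0.5263 = 0.7254.
So the time for C₃H₈ is 578 × 0.7254 = 419.3 s.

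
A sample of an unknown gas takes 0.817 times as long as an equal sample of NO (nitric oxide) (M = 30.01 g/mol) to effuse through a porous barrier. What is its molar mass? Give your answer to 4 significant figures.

Using Graham's law: t_X/t_NO = √(M_X/M_NO).
0.817 = √(M_X/30.01)
M_X = 30.01 × 0.817² = 30.01 × 0.6675 = 20.03 g/mol

20.03 g/mol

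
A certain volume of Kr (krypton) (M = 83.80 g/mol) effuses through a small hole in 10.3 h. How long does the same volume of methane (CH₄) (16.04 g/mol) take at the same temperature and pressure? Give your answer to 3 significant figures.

Using Graham's law: t_CH₄/t_Kr = √(M_CH₄/M_Kr) = √(16.04/83.80) = √0.1914 = 0.4375.
So the time for CH₄ is 10.3 × 0.4375 = 4.51 h.

4.51 h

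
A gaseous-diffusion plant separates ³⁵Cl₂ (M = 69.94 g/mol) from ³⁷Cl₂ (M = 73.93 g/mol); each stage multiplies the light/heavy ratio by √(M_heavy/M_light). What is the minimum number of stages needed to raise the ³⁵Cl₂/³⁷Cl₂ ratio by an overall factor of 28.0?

121

Per stage α = (73.93/69.94)^(1/2) = 1.05705^0.5, giving ln α = 0.02774.
Need α^N ≥ 28.0 ⇒ N ≥ ln(28.0) / ln α = 3.332 / 0.02774 = 120.12.
Rounding up, N = 121 stages.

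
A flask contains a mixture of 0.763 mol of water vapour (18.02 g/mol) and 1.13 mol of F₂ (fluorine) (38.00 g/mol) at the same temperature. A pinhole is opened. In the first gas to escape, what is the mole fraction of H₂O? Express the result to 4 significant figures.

0.4951

Each component's effusion rate ∝ (its partial pressure)·(1/√M) ∝ n_i/√M_i.
So x_H₂O in the escaping gas = (n_H₂O/√M_H₂O) / Σ(n_i/√M_i)
= (0.763/√18.02) / (0.763/√18.02 + 1.13/√38.00) = 0.1797/(0.1797 + 0.1833) = 0.4951.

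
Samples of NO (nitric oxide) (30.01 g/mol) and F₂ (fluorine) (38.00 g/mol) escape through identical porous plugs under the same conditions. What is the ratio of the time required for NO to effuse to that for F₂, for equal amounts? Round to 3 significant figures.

Using Graham's law: t_NO/t_F₂ = √(M_NO/M_F₂) = √(30.01/38.00) = √0.7897 = 0.889.

0.889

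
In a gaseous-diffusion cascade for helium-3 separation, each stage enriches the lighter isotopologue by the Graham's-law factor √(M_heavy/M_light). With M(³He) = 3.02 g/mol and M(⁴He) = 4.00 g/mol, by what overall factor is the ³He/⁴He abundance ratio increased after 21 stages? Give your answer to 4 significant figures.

19.12

After 21 stages the ratio has grown by (√(4.00/3.02))^21 = (4.00/3.02)^(21/2).
= 1.32450^(21/2) = 19.12.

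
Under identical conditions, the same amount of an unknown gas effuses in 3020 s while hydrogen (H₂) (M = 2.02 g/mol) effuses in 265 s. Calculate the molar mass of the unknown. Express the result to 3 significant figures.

262 g/mol

Graham's law gives t_X/t_H₂ = √(M_X/M_H₂).
3020/265 = 11.40 = √(M_X/2.02)
M_X = 2.02 × 11.40² = 2.02 × 129.9 = 262 g/mol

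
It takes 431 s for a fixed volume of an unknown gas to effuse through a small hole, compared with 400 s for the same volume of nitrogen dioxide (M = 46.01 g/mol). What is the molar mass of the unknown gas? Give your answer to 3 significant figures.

Using Graham's law: t_X/t_NO₂ = √(M_X/M_NO₂).
431/400 = 1.077 = √(M_X/46.01)
M_X = 46.01 × 1.077² = 46.01 × 1.161 = 53.4 g/mol

53.4 g/mol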